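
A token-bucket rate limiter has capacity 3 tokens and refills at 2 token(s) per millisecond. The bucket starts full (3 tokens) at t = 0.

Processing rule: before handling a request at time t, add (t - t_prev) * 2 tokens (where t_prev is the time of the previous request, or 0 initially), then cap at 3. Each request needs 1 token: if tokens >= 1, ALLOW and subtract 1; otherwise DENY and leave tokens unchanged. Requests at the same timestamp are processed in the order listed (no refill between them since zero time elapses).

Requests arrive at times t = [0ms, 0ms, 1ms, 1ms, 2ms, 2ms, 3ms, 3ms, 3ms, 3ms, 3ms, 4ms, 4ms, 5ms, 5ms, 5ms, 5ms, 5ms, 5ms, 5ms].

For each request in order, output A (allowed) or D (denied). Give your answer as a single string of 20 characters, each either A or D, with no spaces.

Simulating step by step:
  req#1 t=0ms: ALLOW
  req#2 t=0ms: ALLOW
  req#3 t=1ms: ALLOW
  req#4 t=1ms: ALLOW
  req#5 t=2ms: ALLOW
  req#6 t=2ms: ALLOW
  req#7 t=3ms: ALLOW
  req#8 t=3ms: ALLOW
  req#9 t=3ms: ALLOW
  req#10 t=3ms: DENY
  req#11 t=3ms: DENY
  req#12 t=4ms: ALLOW
  req#13 t=4ms: ALLOW
  req#14 t=5ms: ALLOW
  req#15 t=5ms: ALLOW
  req#16 t=5ms: DENY
  req#17 t=5ms: DENY
  req#18 t=5ms: DENY
  req#19 t=5ms: DENY
  req#20 t=5ms: DENY

Answer: AAAAAAAAADDAAAADDDDD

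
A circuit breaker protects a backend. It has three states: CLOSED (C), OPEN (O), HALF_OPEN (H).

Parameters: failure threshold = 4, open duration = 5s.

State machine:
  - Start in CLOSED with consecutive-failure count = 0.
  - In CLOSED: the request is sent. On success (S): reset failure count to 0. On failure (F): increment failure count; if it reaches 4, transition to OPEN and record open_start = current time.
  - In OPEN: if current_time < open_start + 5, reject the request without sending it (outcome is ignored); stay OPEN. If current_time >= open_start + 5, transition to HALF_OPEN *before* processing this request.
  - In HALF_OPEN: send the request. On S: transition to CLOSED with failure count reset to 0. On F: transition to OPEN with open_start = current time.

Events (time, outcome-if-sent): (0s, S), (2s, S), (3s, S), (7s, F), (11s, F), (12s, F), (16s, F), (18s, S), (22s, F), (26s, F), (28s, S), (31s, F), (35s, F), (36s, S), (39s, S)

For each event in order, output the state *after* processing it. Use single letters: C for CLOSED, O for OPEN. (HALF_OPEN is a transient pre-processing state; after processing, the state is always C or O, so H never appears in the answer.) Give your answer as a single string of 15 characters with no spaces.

Answer: CCCCCCOOOOCCCCC

Derivation:
State after each event:
  event#1 t=0s outcome=S: state=CLOSED
  event#2 t=2s outcome=S: state=CLOSED
  event#3 t=3s outcome=S: state=CLOSED
  event#4 t=7s outcome=F: state=CLOSED
  event#5 t=11s outcome=F: state=CLOSED
  event#6 t=12s outcome=F: state=CLOSED
  event#7 t=16s outcome=F: state=OPEN
  event#8 t=18s outcome=S: state=OPEN
  event#9 t=22s outcome=F: state=OPEN
  event#10 t=26s outcome=F: state=OPEN
  event#11 t=28s outcome=S: state=CLOSED
  event#12 t=31s outcome=F: state=CLOSED
  event#13 t=35s outcome=F: state=CLOSED
  event#14 t=36s outcome=S: state=CLOSED
  event#15 t=39s outcome=S: state=CLOSED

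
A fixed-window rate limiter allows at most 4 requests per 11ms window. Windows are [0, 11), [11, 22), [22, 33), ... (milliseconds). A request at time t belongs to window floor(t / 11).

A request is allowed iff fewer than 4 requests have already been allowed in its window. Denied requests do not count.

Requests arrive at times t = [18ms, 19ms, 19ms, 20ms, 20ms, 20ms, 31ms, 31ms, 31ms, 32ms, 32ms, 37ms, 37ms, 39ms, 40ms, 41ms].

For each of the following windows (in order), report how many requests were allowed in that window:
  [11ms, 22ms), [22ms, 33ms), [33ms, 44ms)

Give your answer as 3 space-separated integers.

Answer: 4 4 4

Derivation:
Processing requests:
  req#1 t=18ms (window 1): ALLOW
  req#2 t=19ms (window 1): ALLOW
  req#3 t=19ms (window 1): ALLOW
  req#4 t=20ms (window 1): ALLOW
  req#5 t=20ms (window 1): DENY
  req#6 t=20ms (window 1): DENY
  req#7 t=31ms (window 2): ALLOW
  req#8 t=31ms (window 2): ALLOW
  req#9 t=31ms (window 2): ALLOW
  req#10 t=32ms (window 2): ALLOW
  req#11 t=32ms (window 2): DENY
  req#12 t=37ms (window 3): ALLOW
  req#13 t=37ms (window 3): ALLOW
  req#14 t=39ms (window 3): ALLOW
  req#15 t=40ms (window 3): ALLOW
  req#16 t=41ms (window 3): DENY

Allowed counts by window: 4 4 4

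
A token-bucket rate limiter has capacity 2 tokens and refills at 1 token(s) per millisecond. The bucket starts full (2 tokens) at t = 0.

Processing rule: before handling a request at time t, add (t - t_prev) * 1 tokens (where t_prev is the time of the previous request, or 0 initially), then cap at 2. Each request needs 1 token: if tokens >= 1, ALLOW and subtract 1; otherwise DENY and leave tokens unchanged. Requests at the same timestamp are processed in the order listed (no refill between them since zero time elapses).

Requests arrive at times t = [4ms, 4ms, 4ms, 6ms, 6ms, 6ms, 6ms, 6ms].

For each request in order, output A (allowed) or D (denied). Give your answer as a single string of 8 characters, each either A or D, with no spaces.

Simulating step by step:
  req#1 t=4ms: ALLOW
  req#2 t=4ms: ALLOW
  req#3 t=4ms: DENY
  req#4 t=6ms: ALLOW
  req#5 t=6ms: ALLOW
  req#6 t=6ms: DENY
  req#7 t=6ms: DENY
  req#8 t=6ms: DENY

Answer: AADAADDD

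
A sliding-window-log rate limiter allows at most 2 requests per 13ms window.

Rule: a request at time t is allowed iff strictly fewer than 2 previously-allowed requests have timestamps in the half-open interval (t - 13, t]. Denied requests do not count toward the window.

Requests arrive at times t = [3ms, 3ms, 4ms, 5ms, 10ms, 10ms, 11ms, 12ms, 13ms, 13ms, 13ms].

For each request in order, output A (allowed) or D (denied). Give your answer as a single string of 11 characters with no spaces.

Answer: AADDDDDDDDD

Derivation:
Tracking allowed requests in the window:
  req#1 t=3ms: ALLOW
  req#2 t=3ms: ALLOW
  req#3 t=4ms: DENY
  req#4 t=5ms: DENY
  req#5 t=10ms: DENY
  req#6 t=10ms: DENY
  req#7 t=11ms: DENY
  req#8 t=12ms: DENY
  req#9 t=13ms: DENY
  req#10 t=13ms: DENY
  req#11 t=13ms: DENY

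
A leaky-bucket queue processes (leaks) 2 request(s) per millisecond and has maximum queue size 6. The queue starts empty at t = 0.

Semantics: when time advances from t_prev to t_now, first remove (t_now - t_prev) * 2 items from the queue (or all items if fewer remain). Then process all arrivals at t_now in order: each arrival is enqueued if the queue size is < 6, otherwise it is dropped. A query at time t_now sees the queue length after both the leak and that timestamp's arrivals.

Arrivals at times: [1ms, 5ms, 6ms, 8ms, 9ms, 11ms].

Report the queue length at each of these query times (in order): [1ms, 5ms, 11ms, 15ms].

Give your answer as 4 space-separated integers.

Answer: 1 1 1 0

Derivation:
Queue lengths at query times:
  query t=1ms: backlog = 1
  query t=5ms: backlog = 1
  query t=11ms: backlog = 1
  query t=15ms: backlog = 0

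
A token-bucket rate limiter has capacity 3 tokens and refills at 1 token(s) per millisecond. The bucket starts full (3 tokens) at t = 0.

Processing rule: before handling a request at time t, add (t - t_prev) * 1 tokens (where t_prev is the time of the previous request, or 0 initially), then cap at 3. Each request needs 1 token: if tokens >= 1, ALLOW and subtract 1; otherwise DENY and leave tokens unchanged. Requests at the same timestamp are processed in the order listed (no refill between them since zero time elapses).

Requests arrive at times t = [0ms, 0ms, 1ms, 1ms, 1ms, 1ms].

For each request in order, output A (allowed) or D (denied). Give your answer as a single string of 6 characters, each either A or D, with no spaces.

Answer: AAAADD

Derivation:
Simulating step by step:
  req#1 t=0ms: ALLOW
  req#2 t=0ms: ALLOW
  req#3 t=1ms: ALLOW
  req#4 t=1ms: ALLOW
  req#5 t=1ms: DENY
  req#6 t=1ms: DENY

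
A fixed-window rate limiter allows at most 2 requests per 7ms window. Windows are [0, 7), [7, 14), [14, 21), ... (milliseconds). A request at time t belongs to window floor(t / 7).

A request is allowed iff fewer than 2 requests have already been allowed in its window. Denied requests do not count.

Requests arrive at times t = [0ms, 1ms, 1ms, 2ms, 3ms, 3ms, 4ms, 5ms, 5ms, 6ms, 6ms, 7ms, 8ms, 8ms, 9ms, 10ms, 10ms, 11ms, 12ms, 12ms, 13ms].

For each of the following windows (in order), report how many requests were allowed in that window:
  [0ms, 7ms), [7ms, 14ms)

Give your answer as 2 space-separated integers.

Answer: 2 2

Derivation:
Processing requests:
  req#1 t=0ms (window 0): ALLOW
  req#2 t=1ms (window 0): ALLOW
  req#3 t=1ms (window 0): DENY
  req#4 t=2ms (window 0): DENY
  req#5 t=3ms (window 0): DENY
  req#6 t=3ms (window 0): DENY
  req#7 t=4ms (window 0): DENY
  req#8 t=5ms (window 0): DENY
  req#9 t=5ms (window 0): DENY
  req#10 t=6ms (window 0): DENY
  req#11 t=6ms (window 0): DENY
  req#12 t=7ms (window 1): ALLOW
  req#13 t=8ms (window 1): ALLOW
  req#14 t=8ms (window 1): DENY
  req#15 t=9ms (window 1): DENY
  req#16 t=10ms (window 1): DENY
  req#17 t=10ms (window 1): DENY
  req#18 t=11ms (window 1): DENY
  req#19 t=12ms (window 1): DENY
  req#20 t=12ms (window 1): DENY
  req#21 t=13ms (window 1): DENY

Allowed counts by window: 2 2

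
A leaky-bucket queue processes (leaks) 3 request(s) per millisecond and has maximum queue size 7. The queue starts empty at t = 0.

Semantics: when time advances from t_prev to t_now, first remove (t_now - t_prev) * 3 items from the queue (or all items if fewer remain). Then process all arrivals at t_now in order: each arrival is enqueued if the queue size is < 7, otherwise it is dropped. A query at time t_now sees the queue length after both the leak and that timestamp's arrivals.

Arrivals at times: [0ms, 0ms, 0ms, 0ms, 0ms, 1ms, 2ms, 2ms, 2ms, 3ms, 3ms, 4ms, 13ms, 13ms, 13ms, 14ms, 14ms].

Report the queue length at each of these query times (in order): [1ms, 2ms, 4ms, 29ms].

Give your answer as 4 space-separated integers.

Queue lengths at query times:
  query t=1ms: backlog = 3
  query t=2ms: backlog = 3
  query t=4ms: backlog = 1
  query t=29ms: backlog = 0

Answer: 3 3 1 0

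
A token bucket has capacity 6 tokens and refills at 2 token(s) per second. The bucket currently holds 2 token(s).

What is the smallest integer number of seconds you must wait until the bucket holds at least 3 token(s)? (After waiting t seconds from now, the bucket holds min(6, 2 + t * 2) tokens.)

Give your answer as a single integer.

Need 2 + t * 2 >= 3, so t >= 1/2.
Smallest integer t = ceil(1/2) = 1.

Answer: 1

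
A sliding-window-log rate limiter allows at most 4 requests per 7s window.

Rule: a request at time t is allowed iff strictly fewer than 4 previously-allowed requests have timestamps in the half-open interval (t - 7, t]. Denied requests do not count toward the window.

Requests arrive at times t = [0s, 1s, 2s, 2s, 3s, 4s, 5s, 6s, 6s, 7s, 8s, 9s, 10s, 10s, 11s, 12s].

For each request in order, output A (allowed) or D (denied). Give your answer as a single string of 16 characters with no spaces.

Tracking allowed requests in the window:
  req#1 t=0s: ALLOW
  req#2 t=1s: ALLOW
  req#3 t=2s: ALLOW
  req#4 t=2s: ALLOW
  req#5 t=3s: DENY
  req#6 t=4s: DENY
  req#7 t=5s: DENY
  req#8 t=6s: DENY
  req#9 t=6s: DENY
  req#10 t=7s: ALLOW
  req#11 t=8s: ALLOW
  req#12 t=9s: ALLOW
  req#13 t=10s: ALLOW
  req#14 t=10s: DENY
  req#15 t=11s: DENY
  req#16 t=12s: DENY

Answer: AAAADDDDDAAAADDD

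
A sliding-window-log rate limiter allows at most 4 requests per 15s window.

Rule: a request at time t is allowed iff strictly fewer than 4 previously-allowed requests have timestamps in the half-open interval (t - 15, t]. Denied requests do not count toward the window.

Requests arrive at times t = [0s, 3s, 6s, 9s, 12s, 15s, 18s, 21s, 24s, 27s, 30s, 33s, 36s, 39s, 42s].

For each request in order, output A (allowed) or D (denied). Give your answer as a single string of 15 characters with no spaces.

Answer: AAAADAAAADAAAAD

Derivation:
Tracking allowed requests in the window:
  req#1 t=0s: ALLOW
  req#2 t=3s: ALLOW
  req#3 t=6s: ALLOW
  req#4 t=9s: ALLOW
  req#5 t=12s: DENY
  req#6 t=15s: ALLOW
  req#7 t=18s: ALLOW
  req#8 t=21s: ALLOW
  req#9 t=24s: ALLOW
  req#10 t=27s: DENY
  req#11 t=30s: ALLOW
  req#12 t=33s: ALLOW
  req#13 t=36s: ALLOW
  req#14 t=39s: ALLOW
  req#15 t=42s: DENY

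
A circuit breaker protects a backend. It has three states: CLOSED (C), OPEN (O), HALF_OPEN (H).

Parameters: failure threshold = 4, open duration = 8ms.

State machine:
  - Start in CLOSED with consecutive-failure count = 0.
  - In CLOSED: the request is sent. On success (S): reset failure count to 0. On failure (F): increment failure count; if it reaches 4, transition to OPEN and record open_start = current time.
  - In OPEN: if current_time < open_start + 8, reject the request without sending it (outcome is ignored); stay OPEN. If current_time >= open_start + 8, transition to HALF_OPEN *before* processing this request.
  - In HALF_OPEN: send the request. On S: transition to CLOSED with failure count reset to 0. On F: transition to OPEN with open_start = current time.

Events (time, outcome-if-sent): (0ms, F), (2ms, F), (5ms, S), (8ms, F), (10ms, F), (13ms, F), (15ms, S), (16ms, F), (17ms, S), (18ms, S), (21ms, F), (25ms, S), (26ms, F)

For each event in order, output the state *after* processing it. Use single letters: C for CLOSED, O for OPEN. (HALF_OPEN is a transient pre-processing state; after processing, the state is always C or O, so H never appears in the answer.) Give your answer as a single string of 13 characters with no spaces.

State after each event:
  event#1 t=0ms outcome=F: state=CLOSED
  event#2 t=2ms outcome=F: state=CLOSED
  event#3 t=5ms outcome=S: state=CLOSED
  event#4 t=8ms outcome=F: state=CLOSED
  event#5 t=10ms outcome=F: state=CLOSED
  event#6 t=13ms outcome=F: state=CLOSED
  event#7 t=15ms outcome=S: state=CLOSED
  event#8 t=16ms outcome=F: state=CLOSED
  event#9 t=17ms outcome=S: state=CLOSED
  event#10 t=18ms outcome=S: state=CLOSED
  event#11 t=21ms outcome=F: state=CLOSED
  event#12 t=25ms outcome=S: state=CLOSED
  event#13 t=26ms outcome=F: state=CLOSED

Answer: CCCCCCCCCCCCC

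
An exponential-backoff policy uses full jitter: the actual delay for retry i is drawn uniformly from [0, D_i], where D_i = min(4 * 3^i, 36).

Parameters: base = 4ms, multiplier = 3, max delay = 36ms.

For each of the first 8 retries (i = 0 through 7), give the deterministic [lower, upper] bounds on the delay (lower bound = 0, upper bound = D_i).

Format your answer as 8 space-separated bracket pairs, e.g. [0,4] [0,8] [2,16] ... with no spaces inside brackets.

Computing bounds per retry:
  i=0: D_i=min(4*3^0,36)=4, bounds=[0,4]
  i=1: D_i=min(4*3^1,36)=12, bounds=[0,12]
  i=2: D_i=min(4*3^2,36)=36, bounds=[0,36]
  i=3: D_i=min(4*3^3,36)=36, bounds=[0,36]
  i=4: D_i=min(4*3^4,36)=36, bounds=[0,36]
  i=5: D_i=min(4*3^5,36)=36, bounds=[0,36]
  i=6: D_i=min(4*3^6,36)=36, bounds=[0,36]
  i=7: D_i=min(4*3^7,36)=36, bounds=[0,36]

Answer: [0,4] [0,12] [0,36] [0,36] [0,36] [0,36] [0,36] [0,36]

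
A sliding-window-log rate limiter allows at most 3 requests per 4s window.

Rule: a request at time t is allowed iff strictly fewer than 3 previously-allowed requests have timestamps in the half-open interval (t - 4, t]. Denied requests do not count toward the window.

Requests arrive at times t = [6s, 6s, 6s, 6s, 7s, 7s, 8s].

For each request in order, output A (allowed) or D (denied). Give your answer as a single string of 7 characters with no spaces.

Answer: AAADDDD

Derivation:
Tracking allowed requests in the window:
  req#1 t=6s: ALLOW
  req#2 t=6s: ALLOW
  req#3 t=6s: ALLOW
  req#4 t=6s: DENY
  req#5 t=7s: DENY
  req#6 t=7s: DENY
  req#7 t=8s: DENY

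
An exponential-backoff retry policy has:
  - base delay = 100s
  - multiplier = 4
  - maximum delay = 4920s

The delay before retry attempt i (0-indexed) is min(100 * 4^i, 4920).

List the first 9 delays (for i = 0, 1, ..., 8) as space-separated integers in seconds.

Answer: 100 400 1600 4920 4920 4920 4920 4920 4920

Derivation:
Computing each delay:
  i=0: min(100*4^0, 4920) = 100
  i=1: min(100*4^1, 4920) = 400
  i=2: min(100*4^2, 4920) = 1600
  i=3: min(100*4^3, 4920) = 4920
  i=4: min(100*4^4, 4920) = 4920
  i=5: min(100*4^5, 4920) = 4920
  i=6: min(100*4^6, 4920) = 4920
  i=7: min(100*4^7, 4920) = 4920
  i=8: min(100*4^8, 4920) = 4920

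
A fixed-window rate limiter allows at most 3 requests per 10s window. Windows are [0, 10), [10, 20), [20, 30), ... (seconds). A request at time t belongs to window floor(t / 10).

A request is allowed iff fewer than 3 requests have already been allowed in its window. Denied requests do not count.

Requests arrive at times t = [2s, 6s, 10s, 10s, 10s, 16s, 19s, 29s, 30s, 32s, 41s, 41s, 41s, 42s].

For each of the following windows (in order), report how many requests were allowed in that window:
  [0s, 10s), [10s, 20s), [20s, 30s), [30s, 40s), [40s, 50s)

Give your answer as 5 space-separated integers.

Processing requests:
  req#1 t=2s (window 0): ALLOW
  req#2 t=6s (window 0): ALLOW
  req#3 t=10s (window 1): ALLOW
  req#4 t=10s (window 1): ALLOW
  req#5 t=10s (window 1): ALLOW
  req#6 t=16s (window 1): DENY
  req#7 t=19s (window 1): DENY
  req#8 t=29s (window 2): ALLOW
  req#9 t=30s (window 3): ALLOW
  req#10 t=32s (window 3): ALLOW
  req#11 t=41s (window 4): ALLOW
  req#12 t=41s (window 4): ALLOW
  req#13 t=41s (window 4): ALLOW
  req#14 t=42s (window 4): DENY

Allowed counts by window: 2 3 1 2 3

Answer: 2 3 1 2 3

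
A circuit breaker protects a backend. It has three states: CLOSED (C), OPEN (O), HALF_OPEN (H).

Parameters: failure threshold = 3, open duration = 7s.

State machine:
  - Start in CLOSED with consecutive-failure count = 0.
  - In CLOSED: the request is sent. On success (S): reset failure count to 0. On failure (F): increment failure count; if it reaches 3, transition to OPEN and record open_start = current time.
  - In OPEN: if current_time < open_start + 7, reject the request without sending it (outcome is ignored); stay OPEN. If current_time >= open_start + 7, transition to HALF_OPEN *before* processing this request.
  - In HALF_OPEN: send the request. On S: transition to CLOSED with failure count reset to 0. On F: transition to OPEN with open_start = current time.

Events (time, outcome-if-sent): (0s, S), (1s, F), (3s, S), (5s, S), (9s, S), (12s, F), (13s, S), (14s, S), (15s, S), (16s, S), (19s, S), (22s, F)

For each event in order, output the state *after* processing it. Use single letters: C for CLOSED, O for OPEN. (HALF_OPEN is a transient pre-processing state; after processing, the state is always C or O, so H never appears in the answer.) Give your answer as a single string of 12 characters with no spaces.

State after each event:
  event#1 t=0s outcome=S: state=CLOSED
  event#2 t=1s outcome=F: state=CLOSED
  event#3 t=3s outcome=S: state=CLOSED
  event#4 t=5s outcome=S: state=CLOSED
  event#5 t=9s outcome=S: state=CLOSED
  event#6 t=12s outcome=F: state=CLOSED
  event#7 t=13s outcome=S: state=CLOSED
  event#8 t=14s outcome=S: state=CLOSED
  event#9 t=15s outcome=S: state=CLOSED
  event#10 t=16s outcome=S: state=CLOSED
  event#11 t=19s outcome=S: state=CLOSED
  event#12 t=22s outcome=F: state=CLOSED

Answer: CCCCCCCCCCCC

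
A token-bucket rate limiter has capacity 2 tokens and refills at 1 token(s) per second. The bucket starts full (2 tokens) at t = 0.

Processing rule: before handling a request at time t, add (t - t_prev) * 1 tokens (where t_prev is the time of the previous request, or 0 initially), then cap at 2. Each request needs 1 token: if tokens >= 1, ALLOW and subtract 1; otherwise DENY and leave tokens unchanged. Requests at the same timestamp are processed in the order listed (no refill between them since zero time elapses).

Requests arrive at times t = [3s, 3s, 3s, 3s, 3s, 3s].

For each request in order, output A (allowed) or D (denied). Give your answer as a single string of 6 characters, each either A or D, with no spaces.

Answer: AADDDD

Derivation:
Simulating step by step:
  req#1 t=3s: ALLOW
  req#2 t=3s: ALLOW
  req#3 t=3s: DENY
  req#4 t=3s: DENY
  req#5 t=3s: DENY
  req#6 t=3s: DENY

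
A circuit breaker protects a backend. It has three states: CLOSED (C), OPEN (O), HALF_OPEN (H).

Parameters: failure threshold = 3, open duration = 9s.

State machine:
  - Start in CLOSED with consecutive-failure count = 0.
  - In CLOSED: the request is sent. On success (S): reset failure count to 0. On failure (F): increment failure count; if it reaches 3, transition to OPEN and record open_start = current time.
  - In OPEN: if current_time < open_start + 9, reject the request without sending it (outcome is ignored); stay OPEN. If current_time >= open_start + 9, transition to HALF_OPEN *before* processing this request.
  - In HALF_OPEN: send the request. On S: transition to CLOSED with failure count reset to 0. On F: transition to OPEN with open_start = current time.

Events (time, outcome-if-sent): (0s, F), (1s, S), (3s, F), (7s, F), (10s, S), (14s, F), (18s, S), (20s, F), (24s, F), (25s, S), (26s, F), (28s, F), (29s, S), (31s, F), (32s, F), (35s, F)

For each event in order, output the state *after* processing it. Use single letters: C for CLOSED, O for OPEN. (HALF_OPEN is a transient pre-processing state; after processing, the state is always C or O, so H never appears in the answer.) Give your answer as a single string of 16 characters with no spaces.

State after each event:
  event#1 t=0s outcome=F: state=CLOSED
  event#2 t=1s outcome=S: state=CLOSED
  event#3 t=3s outcome=F: state=CLOSED
  event#4 t=7s outcome=F: state=CLOSED
  event#5 t=10s outcome=S: state=CLOSED
  event#6 t=14s outcome=F: state=CLOSED
  event#7 t=18s outcome=S: state=CLOSED
  event#8 t=20s outcome=F: state=CLOSED
  event#9 t=24s outcome=F: state=CLOSED
  event#10 t=25s outcome=S: state=CLOSED
  event#11 t=26s outcome=F: state=CLOSED
  event#12 t=28s outcome=F: state=CLOSED
  event#13 t=29s outcome=S: state=CLOSED
  event#14 t=31s outcome=F: state=CLOSED
  event#15 t=32s outcome=F: state=CLOSED
  event#16 t=35s outcome=F: state=OPEN

Answer: CCCCCCCCCCCCCCCO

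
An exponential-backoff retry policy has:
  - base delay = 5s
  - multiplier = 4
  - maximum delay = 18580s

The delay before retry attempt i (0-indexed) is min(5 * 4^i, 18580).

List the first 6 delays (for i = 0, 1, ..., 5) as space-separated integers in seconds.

Computing each delay:
  i=0: min(5*4^0, 18580) = 5
  i=1: min(5*4^1, 18580) = 20
  i=2: min(5*4^2, 18580) = 80
  i=3: min(5*4^3, 18580) = 320
  i=4: min(5*4^4, 18580) = 1280
  i=5: min(5*4^5, 18580) = 5120

Answer: 5 20 80 320 1280 5120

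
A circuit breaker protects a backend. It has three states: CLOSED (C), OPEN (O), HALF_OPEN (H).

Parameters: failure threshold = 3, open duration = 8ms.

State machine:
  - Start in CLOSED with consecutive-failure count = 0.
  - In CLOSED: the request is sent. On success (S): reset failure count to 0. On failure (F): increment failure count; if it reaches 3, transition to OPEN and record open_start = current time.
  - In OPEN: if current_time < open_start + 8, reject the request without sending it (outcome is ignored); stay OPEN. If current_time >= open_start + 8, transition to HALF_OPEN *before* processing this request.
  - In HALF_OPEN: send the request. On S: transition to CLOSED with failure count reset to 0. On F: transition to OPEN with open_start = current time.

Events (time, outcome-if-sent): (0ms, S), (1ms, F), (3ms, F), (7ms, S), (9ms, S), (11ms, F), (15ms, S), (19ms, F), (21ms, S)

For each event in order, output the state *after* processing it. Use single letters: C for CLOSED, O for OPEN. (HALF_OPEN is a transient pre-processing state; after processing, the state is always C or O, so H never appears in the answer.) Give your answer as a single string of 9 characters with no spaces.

Answer: CCCCCCCCC

Derivation:
State after each event:
  event#1 t=0ms outcome=S: state=CLOSED
  event#2 t=1ms outcome=F: state=CLOSED
  event#3 t=3ms outcome=F: state=CLOSED
  event#4 t=7ms outcome=S: state=CLOSED
  event#5 t=9ms outcome=S: state=CLOSED
  event#6 t=11ms outcome=F: state=CLOSED
  event#7 t=15ms outcome=S: state=CLOSED
  event#8 t=19ms outcome=F: state=CLOSED
  event#9 t=21ms outcome=S: state=CLOSED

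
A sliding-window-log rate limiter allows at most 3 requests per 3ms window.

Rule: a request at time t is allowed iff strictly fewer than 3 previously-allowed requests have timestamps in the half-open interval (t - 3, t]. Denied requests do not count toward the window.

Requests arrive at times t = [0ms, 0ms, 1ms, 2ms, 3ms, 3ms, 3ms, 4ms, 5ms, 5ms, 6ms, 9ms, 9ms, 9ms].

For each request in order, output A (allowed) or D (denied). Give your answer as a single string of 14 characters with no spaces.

Tracking allowed requests in the window:
  req#1 t=0ms: ALLOW
  req#2 t=0ms: ALLOW
  req#3 t=1ms: ALLOW
  req#4 t=2ms: DENY
  req#5 t=3ms: ALLOW
  req#6 t=3ms: ALLOW
  req#7 t=3ms: DENY
  req#8 t=4ms: ALLOW
  req#9 t=5ms: DENY
  req#10 t=5ms: DENY
  req#11 t=6ms: ALLOW
  req#12 t=9ms: ALLOW
  req#13 t=9ms: ALLOW
  req#14 t=9ms: ALLOW

Answer: AAADAADADDAAAA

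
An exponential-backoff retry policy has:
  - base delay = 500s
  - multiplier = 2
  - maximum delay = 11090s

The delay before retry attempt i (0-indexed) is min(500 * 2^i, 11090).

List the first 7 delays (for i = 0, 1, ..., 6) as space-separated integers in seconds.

Computing each delay:
  i=0: min(500*2^0, 11090) = 500
  i=1: min(500*2^1, 11090) = 1000
  i=2: min(500*2^2, 11090) = 2000
  i=3: min(500*2^3, 11090) = 4000
  i=4: min(500*2^4, 11090) = 8000
  i=5: min(500*2^5, 11090) = 11090
  i=6: min(500*2^6, 11090) = 11090

Answer: 500 1000 2000 4000 8000 11090 11090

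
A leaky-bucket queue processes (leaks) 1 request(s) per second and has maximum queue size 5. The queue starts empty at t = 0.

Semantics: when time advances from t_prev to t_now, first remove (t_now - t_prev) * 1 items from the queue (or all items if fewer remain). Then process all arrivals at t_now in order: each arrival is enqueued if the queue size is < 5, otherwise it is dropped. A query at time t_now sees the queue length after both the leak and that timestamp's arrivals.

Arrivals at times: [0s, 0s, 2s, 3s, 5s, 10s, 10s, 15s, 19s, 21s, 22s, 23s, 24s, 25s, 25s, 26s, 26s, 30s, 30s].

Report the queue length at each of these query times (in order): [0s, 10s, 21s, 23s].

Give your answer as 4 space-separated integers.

Answer: 2 2 1 1

Derivation:
Queue lengths at query times:
  query t=0s: backlog = 2
  query t=10s: backlog = 2
  query t=21s: backlog = 1
  query t=23s: backlog = 1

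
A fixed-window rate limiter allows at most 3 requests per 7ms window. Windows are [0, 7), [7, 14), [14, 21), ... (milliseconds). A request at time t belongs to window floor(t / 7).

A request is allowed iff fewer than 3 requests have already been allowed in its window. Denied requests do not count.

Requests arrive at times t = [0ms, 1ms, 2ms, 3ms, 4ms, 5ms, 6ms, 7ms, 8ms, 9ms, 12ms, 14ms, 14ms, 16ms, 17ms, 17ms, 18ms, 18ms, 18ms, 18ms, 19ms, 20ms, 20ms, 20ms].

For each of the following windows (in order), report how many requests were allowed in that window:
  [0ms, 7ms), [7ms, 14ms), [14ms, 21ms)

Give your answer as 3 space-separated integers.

Processing requests:
  req#1 t=0ms (window 0): ALLOW
  req#2 t=1ms (window 0): ALLOW
  req#3 t=2ms (window 0): ALLOW
  req#4 t=3ms (window 0): DENY
  req#5 t=4ms (window 0): DENY
  req#6 t=5ms (window 0): DENY
  req#7 t=6ms (window 0): DENY
  req#8 t=7ms (window 1): ALLOW
  req#9 t=8ms (window 1): ALLOW
  req#10 t=9ms (window 1): ALLOW
  req#11 t=12ms (window 1): DENY
  req#12 t=14ms (window 2): ALLOW
  req#13 t=14ms (window 2): ALLOW
  req#14 t=16ms (window 2): ALLOW
  req#15 t=17ms (window 2): DENY
  req#16 t=17ms (window 2): DENY
  req#17 t=18ms (window 2): DENY
  req#18 t=18ms (window 2): DENY
  req#19 t=18ms (window 2): DENY
  req#20 t=18ms (window 2): DENY
  req#21 t=19ms (window 2): DENY
  req#22 t=20ms (window 2): DENY
  req#23 t=20ms (window 2): DENY
  req#24 t=20ms (window 2): DENY

Allowed counts by window: 3 3 3

Answer: 3 3 3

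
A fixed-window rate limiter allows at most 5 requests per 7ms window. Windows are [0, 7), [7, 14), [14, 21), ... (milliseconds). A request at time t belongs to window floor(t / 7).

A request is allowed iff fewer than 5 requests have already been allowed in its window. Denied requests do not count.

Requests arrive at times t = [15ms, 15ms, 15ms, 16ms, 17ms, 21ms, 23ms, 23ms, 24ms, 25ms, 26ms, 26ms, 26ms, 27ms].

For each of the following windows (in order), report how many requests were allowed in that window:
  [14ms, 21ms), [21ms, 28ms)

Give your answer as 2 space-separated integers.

Answer: 5 5

Derivation:
Processing requests:
  req#1 t=15ms (window 2): ALLOW
  req#2 t=15ms (window 2): ALLOW
  req#3 t=15ms (window 2): ALLOW
  req#4 t=16ms (window 2): ALLOW
  req#5 t=17ms (window 2): ALLOW
  req#6 t=21ms (window 3): ALLOW
  req#7 t=23ms (window 3): ALLOW
  req#8 t=23ms (window 3): ALLOW
  req#9 t=24ms (window 3): ALLOW
  req#10 t=25ms (window 3): ALLOW
  req#11 t=26ms (window 3): DENY
  req#12 t=26ms (window 3): DENY
  req#13 t=26ms (window 3): DENY
  req#14 t=27ms (window 3): DENY

Allowed counts by window: 5 5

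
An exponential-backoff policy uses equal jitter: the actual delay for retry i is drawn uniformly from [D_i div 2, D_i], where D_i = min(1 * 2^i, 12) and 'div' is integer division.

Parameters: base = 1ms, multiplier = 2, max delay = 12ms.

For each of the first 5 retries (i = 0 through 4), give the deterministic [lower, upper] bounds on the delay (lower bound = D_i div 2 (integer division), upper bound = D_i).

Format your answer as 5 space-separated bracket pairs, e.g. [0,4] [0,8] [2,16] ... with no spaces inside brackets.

Answer: [0,1] [1,2] [2,4] [4,8] [6,12]

Derivation:
Computing bounds per retry:
  i=0: D_i=min(1*2^0,12)=1, bounds=[0,1]
  i=1: D_i=min(1*2^1,12)=2, bounds=[1,2]
  i=2: D_i=min(1*2^2,12)=4, bounds=[2,4]
  i=3: D_i=min(1*2^3,12)=8, bounds=[4,8]
  i=4: D_i=min(1*2^4,12)=12, bounds=[6,12]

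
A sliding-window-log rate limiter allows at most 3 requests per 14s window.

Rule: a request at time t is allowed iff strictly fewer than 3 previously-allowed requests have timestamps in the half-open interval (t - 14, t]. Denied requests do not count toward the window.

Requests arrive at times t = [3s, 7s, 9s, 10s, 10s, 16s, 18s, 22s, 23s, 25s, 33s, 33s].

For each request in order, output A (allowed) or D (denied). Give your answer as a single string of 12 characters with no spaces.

Tracking allowed requests in the window:
  req#1 t=3s: ALLOW
  req#2 t=7s: ALLOW
  req#3 t=9s: ALLOW
  req#4 t=10s: DENY
  req#5 t=10s: DENY
  req#6 t=16s: DENY
  req#7 t=18s: ALLOW
  req#8 t=22s: ALLOW
  req#9 t=23s: ALLOW
  req#10 t=25s: DENY
  req#11 t=33s: ALLOW
  req#12 t=33s: DENY

Answer: AAADDDAAADAD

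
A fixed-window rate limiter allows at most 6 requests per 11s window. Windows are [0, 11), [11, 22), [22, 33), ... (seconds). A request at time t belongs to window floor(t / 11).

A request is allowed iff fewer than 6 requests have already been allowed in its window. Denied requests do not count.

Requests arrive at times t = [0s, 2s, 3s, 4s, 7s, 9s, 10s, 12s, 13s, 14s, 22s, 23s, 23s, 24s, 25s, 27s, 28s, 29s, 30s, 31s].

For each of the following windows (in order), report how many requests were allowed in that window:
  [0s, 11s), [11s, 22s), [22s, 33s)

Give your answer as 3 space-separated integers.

Answer: 6 3 6

Derivation:
Processing requests:
  req#1 t=0s (window 0): ALLOW
  req#2 t=2s (window 0): ALLOW
  req#3 t=3s (window 0): ALLOW
  req#4 t=4s (window 0): ALLOW
  req#5 t=7s (window 0): ALLOW
  req#6 t=9s (window 0): ALLOW
  req#7 t=10s (window 0): DENY
  req#8 t=12s (window 1): ALLOW
  req#9 t=13s (window 1): ALLOW
  req#10 t=14s (window 1): ALLOW
  req#11 t=22s (window 2): ALLOW
  req#12 t=23s (window 2): ALLOW
  req#13 t=23s (window 2): ALLOW
  req#14 t=24s (window 2): ALLOW
  req#15 t=25s (window 2): ALLOW
  req#16 t=27s (window 2): ALLOW
  req#17 t=28s (window 2): DENY
  req#18 t=29s (window 2): DENY
  req#19 t=30s (window 2): DENY
  req#20 t=31s (window 2): DENY

Allowed counts by window: 6 3 6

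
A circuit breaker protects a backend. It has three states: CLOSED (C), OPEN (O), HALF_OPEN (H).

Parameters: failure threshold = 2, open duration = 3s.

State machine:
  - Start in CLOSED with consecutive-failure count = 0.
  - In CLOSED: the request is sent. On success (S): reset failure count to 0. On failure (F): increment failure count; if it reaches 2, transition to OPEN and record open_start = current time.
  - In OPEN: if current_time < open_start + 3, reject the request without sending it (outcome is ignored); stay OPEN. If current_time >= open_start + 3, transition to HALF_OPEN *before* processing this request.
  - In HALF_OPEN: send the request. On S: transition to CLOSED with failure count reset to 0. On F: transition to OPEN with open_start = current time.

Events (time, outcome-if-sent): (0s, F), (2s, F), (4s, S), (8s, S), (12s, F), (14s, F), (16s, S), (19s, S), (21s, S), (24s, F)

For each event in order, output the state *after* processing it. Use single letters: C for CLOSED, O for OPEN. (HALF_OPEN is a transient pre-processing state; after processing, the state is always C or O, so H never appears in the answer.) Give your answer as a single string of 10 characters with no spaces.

State after each event:
  event#1 t=0s outcome=F: state=CLOSED
  event#2 t=2s outcome=F: state=OPEN
  event#3 t=4s outcome=S: state=OPEN
  event#4 t=8s outcome=S: state=CLOSED
  event#5 t=12s outcome=F: state=CLOSED
  event#6 t=14s outcome=F: state=OPEN
  event#7 t=16s outcome=S: state=OPEN
  event#8 t=19s outcome=S: state=CLOSED
  event#9 t=21s outcome=S: state=CLOSED
  event#10 t=24s outcome=F: state=CLOSED

Answer: COOCCOOCCC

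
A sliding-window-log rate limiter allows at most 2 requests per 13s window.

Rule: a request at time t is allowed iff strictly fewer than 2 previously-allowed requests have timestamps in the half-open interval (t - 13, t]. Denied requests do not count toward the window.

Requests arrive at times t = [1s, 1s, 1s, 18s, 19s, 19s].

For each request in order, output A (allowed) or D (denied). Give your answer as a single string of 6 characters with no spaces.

Answer: AADAAD

Derivation:
Tracking allowed requests in the window:
  req#1 t=1s: ALLOW
  req#2 t=1s: ALLOW
  req#3 t=1s: DENY
  req#4 t=18s: ALLOW
  req#5 t=19s: ALLOW
  req#6 t=19s: DENY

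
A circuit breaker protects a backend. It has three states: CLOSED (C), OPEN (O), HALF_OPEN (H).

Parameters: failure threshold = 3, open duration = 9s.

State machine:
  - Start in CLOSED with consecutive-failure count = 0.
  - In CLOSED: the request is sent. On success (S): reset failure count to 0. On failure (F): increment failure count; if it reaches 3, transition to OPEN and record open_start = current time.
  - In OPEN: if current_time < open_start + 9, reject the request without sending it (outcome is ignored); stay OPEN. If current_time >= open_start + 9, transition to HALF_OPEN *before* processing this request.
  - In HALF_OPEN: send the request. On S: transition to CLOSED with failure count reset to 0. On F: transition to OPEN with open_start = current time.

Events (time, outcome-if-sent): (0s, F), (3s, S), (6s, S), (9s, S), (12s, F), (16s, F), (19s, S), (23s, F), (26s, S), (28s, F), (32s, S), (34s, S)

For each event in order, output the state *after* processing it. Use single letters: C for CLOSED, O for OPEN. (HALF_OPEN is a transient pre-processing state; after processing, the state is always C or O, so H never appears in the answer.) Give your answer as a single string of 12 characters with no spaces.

State after each event:
  event#1 t=0s outcome=F: state=CLOSED
  event#2 t=3s outcome=S: state=CLOSED
  event#3 t=6s outcome=S: state=CLOSED
  event#4 t=9s outcome=S: state=CLOSED
  event#5 t=12s outcome=F: state=CLOSED
  event#6 t=16s outcome=F: state=CLOSED
  event#7 t=19s outcome=S: state=CLOSED
  event#8 t=23s outcome=F: state=CLOSED
  event#9 t=26s outcome=S: state=CLOSED
  event#10 t=28s outcome=F: state=CLOSED
  event#11 t=32s outcome=S: state=CLOSED
  event#12 t=34s outcome=S: state=CLOSED

Answer: CCCCCCCCCCCC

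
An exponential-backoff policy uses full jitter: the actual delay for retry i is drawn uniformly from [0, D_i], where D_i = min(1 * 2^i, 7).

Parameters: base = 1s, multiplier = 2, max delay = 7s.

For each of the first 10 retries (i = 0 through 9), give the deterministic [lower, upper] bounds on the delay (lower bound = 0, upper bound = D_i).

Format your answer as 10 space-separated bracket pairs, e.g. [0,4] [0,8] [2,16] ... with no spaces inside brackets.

Answer: [0,1] [0,2] [0,4] [0,7] [0,7] [0,7] [0,7] [0,7] [0,7] [0,7]

Derivation:
Computing bounds per retry:
  i=0: D_i=min(1*2^0,7)=1, bounds=[0,1]
  i=1: D_i=min(1*2^1,7)=2, bounds=[0,2]
  i=2: D_i=min(1*2^2,7)=4, bounds=[0,4]
  i=3: D_i=min(1*2^3,7)=7, bounds=[0,7]
  i=4: D_i=min(1*2^4,7)=7, bounds=[0,7]
  i=5: D_i=min(1*2^5,7)=7, bounds=[0,7]
  i=6: D_i=min(1*2^6,7)=7, bounds=[0,7]
  i=7: D_i=min(1*2^7,7)=7, bounds=[0,7]
  i=8: D_i=min(1*2^8,7)=7, bounds=[0,7]
  i=9: D_i=min(1*2^9,7)=7, bounds=[0,7]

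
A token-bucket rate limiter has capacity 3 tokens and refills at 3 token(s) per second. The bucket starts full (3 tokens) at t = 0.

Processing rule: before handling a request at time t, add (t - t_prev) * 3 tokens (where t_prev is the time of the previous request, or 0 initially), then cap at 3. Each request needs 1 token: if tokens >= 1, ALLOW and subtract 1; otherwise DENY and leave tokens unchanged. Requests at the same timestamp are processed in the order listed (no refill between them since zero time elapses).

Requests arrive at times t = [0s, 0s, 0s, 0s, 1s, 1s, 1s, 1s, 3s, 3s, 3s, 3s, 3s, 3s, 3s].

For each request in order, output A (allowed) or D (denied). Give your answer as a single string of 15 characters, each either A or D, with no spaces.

Answer: AAADAAADAAADDDD

Derivation:
Simulating step by step:
  req#1 t=0s: ALLOW
  req#2 t=0s: ALLOW
  req#3 t=0s: ALLOW
  req#4 t=0s: DENY
  req#5 t=1s: ALLOW
  req#6 t=1s: ALLOW
  req#7 t=1s: ALLOW
  req#8 t=1s: DENY
  req#9 t=3s: ALLOW
  req#10 t=3s: ALLOW
  req#11 t=3s: ALLOW
  req#12 t=3s: DENY
  req#13 t=3s: DENY
  req#14 t=3s: DENY
  req#15 t=3s: DENY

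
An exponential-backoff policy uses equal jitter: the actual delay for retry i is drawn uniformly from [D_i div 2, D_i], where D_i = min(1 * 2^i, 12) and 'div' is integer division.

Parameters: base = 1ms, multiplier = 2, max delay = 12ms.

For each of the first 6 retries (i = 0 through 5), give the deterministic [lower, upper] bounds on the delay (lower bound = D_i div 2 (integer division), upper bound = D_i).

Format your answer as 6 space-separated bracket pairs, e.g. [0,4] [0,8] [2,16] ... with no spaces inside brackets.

Computing bounds per retry:
  i=0: D_i=min(1*2^0,12)=1, bounds=[0,1]
  i=1: D_i=min(1*2^1,12)=2, bounds=[1,2]
  i=2: D_i=min(1*2^2,12)=4, bounds=[2,4]
  i=3: D_i=min(1*2^3,12)=8, bounds=[4,8]
  i=4: D_i=min(1*2^4,12)=12, bounds=[6,12]
  i=5: D_i=min(1*2^5,12)=12, bounds=[6,12]

Answer: [0,1] [1,2] [2,4] [4,8] [6,12] [6,12]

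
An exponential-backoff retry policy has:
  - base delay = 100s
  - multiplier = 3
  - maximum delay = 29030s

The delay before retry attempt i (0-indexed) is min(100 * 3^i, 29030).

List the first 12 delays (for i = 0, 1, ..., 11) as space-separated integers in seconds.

Answer: 100 300 900 2700 8100 24300 29030 29030 29030 29030 29030 29030

Derivation:
Computing each delay:
  i=0: min(100*3^0, 29030) = 100
  i=1: min(100*3^1, 29030) = 300
  i=2: min(100*3^2, 29030) = 900
  i=3: min(100*3^3, 29030) = 2700
  i=4: min(100*3^4, 29030) = 8100
  i=5: min(100*3^5, 29030) = 24300
  i=6: min(100*3^6, 29030) = 29030
  i=7: min(100*3^7, 29030) = 29030
  i=8: min(100*3^8, 29030) = 29030
  i=9: min(100*3^9, 29030) = 29030
  i=10: min(100*3^10, 29030) = 29030
  i=11: min(100*3^11, 29030) = 29030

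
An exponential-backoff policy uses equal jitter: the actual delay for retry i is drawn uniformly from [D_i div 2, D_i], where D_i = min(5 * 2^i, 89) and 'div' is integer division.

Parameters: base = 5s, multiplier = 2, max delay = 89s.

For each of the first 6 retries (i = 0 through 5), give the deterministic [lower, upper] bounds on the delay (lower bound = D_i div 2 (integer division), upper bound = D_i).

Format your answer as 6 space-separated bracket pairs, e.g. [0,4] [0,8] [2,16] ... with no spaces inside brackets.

Computing bounds per retry:
  i=0: D_i=min(5*2^0,89)=5, bounds=[2,5]
  i=1: D_i=min(5*2^1,89)=10, bounds=[5,10]
  i=2: D_i=min(5*2^2,89)=20, bounds=[10,20]
  i=3: D_i=min(5*2^3,89)=40, bounds=[20,40]
  i=4: D_i=min(5*2^4,89)=80, bounds=[40,80]
  i=5: D_i=min(5*2^5,89)=89, bounds=[44,89]

Answer: [2,5] [5,10] [10,20] [20,40] [40,80] [44,89]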